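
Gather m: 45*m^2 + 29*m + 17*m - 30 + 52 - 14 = 45*m^2 + 46*m + 8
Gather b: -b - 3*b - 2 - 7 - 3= -4*b - 12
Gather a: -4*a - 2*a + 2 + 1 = 3 - 6*a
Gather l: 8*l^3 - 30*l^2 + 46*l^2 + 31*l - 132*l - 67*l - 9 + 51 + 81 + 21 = 8*l^3 + 16*l^2 - 168*l + 144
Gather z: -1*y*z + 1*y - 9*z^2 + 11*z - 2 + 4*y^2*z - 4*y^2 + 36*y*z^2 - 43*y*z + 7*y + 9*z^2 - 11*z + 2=-4*y^2 + 36*y*z^2 + 8*y + z*(4*y^2 - 44*y)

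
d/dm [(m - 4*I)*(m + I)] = 2*m - 3*I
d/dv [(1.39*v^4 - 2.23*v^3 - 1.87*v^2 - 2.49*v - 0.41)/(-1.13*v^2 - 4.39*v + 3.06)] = (-3.1414*v^5 - 15.7864*v^4 + 36.593*v^3 - 15.0758*v^2 - 12.371*v - 9.4193)/(1.2769*v^4 + 9.9214*v^3 + 12.3565*v^2 - 26.8668*v + 9.3636)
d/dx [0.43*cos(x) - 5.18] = -0.43*sin(x)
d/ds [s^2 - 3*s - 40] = 2*s - 3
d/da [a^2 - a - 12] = 2*a - 1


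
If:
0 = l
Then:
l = 0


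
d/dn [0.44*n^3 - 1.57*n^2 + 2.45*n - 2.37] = 1.32*n^2 - 3.14*n + 2.45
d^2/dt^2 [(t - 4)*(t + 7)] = 2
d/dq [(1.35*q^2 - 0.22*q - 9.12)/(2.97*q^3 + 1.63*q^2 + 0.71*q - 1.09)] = (-4.0095*q^4 + 1.3068*q^3 + 82.5763*q^2 + 26.7882*q + 6.715)/(8.8209*q^6 + 9.6822*q^5 + 6.8743*q^4 - 4.16*q^3 - 3.0493*q^2 - 1.5478*q + 1.1881)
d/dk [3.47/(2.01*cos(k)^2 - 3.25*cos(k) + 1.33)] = (13.9494*cos(k) - 11.2775)*sin(k)/(2.01*cos(k)^2 - 3.25*cos(k) + 1.33)^2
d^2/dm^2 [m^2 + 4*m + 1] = 2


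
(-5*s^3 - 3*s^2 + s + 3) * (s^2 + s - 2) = -5*s^5 - 8*s^4 + 8*s^3 + 10*s^2 + s - 6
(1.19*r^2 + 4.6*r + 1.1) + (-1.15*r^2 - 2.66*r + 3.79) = 0.04*r^2 + 1.94*r + 4.89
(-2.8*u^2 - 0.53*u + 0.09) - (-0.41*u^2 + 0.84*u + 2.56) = -2.39*u^2 - 1.37*u - 2.47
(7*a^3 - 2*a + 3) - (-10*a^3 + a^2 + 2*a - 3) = 17*a^3 - a^2 - 4*a + 6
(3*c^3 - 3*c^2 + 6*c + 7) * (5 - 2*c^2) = -6*c^5 + 6*c^4 + 3*c^3 - 29*c^2 + 30*c + 35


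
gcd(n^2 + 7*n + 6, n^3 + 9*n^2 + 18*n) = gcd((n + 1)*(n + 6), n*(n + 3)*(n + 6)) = n + 6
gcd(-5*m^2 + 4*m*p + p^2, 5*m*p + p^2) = 5*m + p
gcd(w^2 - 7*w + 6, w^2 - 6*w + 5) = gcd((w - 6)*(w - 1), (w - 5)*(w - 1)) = w - 1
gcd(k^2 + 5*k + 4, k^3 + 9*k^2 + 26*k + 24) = k + 4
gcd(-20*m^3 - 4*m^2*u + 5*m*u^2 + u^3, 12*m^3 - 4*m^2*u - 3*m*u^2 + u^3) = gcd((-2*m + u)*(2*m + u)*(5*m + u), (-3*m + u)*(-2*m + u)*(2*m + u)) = -4*m^2 + u^2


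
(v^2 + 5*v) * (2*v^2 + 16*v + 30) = 2*v^4 + 26*v^3 + 110*v^2 + 150*v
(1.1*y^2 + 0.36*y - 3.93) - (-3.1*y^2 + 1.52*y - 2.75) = 4.2*y^2 - 1.16*y - 1.18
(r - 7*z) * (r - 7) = r^2 - 7*r*z - 7*r + 49*z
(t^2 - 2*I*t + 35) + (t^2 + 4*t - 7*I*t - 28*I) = 2*t^2 + 4*t - 9*I*t + 35 - 28*I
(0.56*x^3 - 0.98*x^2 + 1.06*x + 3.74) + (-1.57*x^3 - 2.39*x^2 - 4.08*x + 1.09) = -1.01*x^3 - 3.37*x^2 - 3.02*x + 4.83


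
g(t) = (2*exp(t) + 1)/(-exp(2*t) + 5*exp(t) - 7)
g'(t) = (2*exp(t) + 1)*(2*exp(2*t) - 5*exp(t))/(-exp(2*t) + 5*exp(t) - 7)^2 + 2*exp(t)/(-exp(2*t) + 5*exp(t) - 7)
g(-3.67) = -0.15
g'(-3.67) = -0.01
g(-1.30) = -0.27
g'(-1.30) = -0.15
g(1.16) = -6.02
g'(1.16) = 16.41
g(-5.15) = -0.15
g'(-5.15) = -0.00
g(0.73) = -5.53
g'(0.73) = -14.95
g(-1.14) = -0.30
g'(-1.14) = -0.19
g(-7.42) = -0.14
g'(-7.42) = -0.00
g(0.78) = -6.30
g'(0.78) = -15.40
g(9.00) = 0.00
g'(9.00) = 0.00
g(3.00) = -0.13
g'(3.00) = 0.17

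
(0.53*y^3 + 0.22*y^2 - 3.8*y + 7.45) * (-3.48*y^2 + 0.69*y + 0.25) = -1.8444*y^5 - 0.3999*y^4 + 13.5083*y^3 - 28.493*y^2 + 4.1905*y + 1.8625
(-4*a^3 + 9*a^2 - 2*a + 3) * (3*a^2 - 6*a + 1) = -12*a^5 + 51*a^4 - 64*a^3 + 30*a^2 - 20*a + 3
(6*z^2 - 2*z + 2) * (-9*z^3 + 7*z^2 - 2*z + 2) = -54*z^5 + 60*z^4 - 44*z^3 + 30*z^2 - 8*z + 4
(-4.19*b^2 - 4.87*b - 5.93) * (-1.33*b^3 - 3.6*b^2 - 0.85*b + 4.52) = 5.5727*b^5 + 21.5611*b^4 + 28.9804*b^3 + 6.5487*b^2 - 16.9719*b - 26.8036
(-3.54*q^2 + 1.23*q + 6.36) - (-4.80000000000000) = -3.54*q^2 + 1.23*q + 11.16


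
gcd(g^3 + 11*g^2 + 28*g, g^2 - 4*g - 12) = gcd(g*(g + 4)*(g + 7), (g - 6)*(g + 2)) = 1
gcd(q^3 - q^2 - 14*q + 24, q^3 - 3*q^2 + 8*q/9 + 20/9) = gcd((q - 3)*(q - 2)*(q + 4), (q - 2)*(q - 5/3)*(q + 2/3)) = q - 2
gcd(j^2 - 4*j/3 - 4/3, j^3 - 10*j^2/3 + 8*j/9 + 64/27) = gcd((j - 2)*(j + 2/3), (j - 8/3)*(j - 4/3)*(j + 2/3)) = j + 2/3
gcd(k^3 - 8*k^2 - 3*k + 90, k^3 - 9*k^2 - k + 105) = k^2 - 2*k - 15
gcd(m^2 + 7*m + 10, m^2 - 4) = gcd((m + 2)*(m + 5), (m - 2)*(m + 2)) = m + 2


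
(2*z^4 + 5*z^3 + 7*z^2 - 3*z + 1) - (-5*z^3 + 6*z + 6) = 2*z^4 + 10*z^3 + 7*z^2 - 9*z - 5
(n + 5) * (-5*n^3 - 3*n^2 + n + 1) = -5*n^4 - 28*n^3 - 14*n^2 + 6*n + 5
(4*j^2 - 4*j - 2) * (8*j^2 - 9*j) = 32*j^4 - 68*j^3 + 20*j^2 + 18*j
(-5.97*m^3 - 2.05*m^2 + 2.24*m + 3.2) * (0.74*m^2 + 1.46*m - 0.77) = -4.4178*m^5 - 10.2332*m^4 + 3.2615*m^3 + 7.2169*m^2 + 2.9472*m - 2.464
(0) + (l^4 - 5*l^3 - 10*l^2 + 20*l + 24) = l^4 - 5*l^3 - 10*l^2 + 20*l + 24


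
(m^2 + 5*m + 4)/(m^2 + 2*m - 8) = (m + 1)/(m - 2)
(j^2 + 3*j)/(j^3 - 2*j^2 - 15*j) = 1/(j - 5)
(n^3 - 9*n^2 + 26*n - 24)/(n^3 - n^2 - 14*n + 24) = (n - 4)/(n + 4)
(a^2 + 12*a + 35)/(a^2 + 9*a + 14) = (a + 5)/(a + 2)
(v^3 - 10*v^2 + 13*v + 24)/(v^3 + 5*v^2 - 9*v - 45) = (v^2 - 7*v - 8)/(v^2 + 8*v + 15)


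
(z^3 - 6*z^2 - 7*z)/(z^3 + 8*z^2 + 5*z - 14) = z*(z^2 - 6*z - 7)/(z^3 + 8*z^2 + 5*z - 14)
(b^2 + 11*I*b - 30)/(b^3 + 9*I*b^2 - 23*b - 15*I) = (b + 6*I)/(b^2 + 4*I*b - 3)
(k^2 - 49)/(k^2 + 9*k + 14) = (k - 7)/(k + 2)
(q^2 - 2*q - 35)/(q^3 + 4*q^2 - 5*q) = (q - 7)/(q*(q - 1))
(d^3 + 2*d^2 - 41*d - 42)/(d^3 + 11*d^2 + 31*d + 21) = (d - 6)/(d + 3)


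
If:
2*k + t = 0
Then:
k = -t/2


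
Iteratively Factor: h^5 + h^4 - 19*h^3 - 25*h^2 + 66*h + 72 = (h - 4)*(h^4 + 5*h^3 + h^2 - 21*h - 18) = (h - 4)*(h - 2)*(h^3 + 7*h^2 + 15*h + 9) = (h - 4)*(h - 2)*(h + 1)*(h^2 + 6*h + 9) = (h - 4)*(h - 2)*(h + 1)*(h + 3)*(h + 3)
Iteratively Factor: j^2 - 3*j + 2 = (j - 2)*(j - 1)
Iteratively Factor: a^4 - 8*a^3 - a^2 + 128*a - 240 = (a + 4)*(a^3 - 12*a^2 + 47*a - 60) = (a - 3)*(a + 4)*(a^2 - 9*a + 20) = (a - 5)*(a - 3)*(a + 4)*(a - 4)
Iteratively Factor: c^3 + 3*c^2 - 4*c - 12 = (c + 3)*(c^2 - 4) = (c - 2)*(c + 3)*(c + 2)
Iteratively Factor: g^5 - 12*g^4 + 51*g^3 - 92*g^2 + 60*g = (g - 3)*(g^4 - 9*g^3 + 24*g^2 - 20*g) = g*(g - 3)*(g^3 - 9*g^2 + 24*g - 20) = g*(g - 3)*(g - 2)*(g^2 - 7*g + 10) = g*(g - 5)*(g - 3)*(g - 2)*(g - 2)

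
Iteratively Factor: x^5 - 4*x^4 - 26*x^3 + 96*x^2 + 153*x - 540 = (x - 5)*(x^4 + x^3 - 21*x^2 - 9*x + 108) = (x - 5)*(x + 3)*(x^3 - 2*x^2 - 15*x + 36) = (x - 5)*(x - 3)*(x + 3)*(x^2 + x - 12) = (x - 5)*(x - 3)^2*(x + 3)*(x + 4)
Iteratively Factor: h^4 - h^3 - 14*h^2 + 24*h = (h - 3)*(h^3 + 2*h^2 - 8*h) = (h - 3)*(h + 4)*(h^2 - 2*h) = h*(h - 3)*(h + 4)*(h - 2)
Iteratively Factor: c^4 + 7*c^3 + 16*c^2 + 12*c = (c + 3)*(c^3 + 4*c^2 + 4*c) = (c + 2)*(c + 3)*(c^2 + 2*c) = (c + 2)^2*(c + 3)*(c)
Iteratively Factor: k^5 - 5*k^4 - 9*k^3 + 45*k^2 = (k)*(k^4 - 5*k^3 - 9*k^2 + 45*k) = k^2*(k^3 - 5*k^2 - 9*k + 45) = k^2*(k + 3)*(k^2 - 8*k + 15) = k^2*(k - 5)*(k + 3)*(k - 3)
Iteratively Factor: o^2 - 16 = (o - 4)*(o + 4)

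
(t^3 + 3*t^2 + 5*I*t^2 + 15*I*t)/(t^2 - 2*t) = (t^2 + t*(3 + 5*I) + 15*I)/(t - 2)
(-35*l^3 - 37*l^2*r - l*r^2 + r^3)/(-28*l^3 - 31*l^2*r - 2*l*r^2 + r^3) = (5*l + r)/(4*l + r)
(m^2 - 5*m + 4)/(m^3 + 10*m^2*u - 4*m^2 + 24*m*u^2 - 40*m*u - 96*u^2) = (m - 1)/(m^2 + 10*m*u + 24*u^2)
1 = 1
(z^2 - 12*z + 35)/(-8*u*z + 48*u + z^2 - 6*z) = (-z^2 + 12*z - 35)/(8*u*z - 48*u - z^2 + 6*z)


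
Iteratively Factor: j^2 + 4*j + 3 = (j + 3)*(j + 1)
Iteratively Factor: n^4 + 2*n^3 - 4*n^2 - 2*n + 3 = (n + 3)*(n^3 - n^2 - n + 1) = (n - 1)*(n + 3)*(n^2 - 1) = (n - 1)^2*(n + 3)*(n + 1)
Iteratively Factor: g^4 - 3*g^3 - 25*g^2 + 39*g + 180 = (g - 4)*(g^3 + g^2 - 21*g - 45) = (g - 4)*(g + 3)*(g^2 - 2*g - 15) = (g - 4)*(g + 3)^2*(g - 5)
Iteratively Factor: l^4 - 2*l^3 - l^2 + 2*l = (l - 1)*(l^3 - l^2 - 2*l) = l*(l - 1)*(l^2 - l - 2) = l*(l - 1)*(l + 1)*(l - 2)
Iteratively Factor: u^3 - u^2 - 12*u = (u)*(u^2 - u - 12) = u*(u - 4)*(u + 3)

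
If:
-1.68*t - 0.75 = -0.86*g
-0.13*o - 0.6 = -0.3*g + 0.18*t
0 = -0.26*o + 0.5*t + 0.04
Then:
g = 5.36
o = 4.57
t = 2.30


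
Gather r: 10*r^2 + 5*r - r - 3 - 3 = 10*r^2 + 4*r - 6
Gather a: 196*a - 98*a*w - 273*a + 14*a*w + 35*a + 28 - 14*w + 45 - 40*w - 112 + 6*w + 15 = a*(-84*w - 42) - 48*w - 24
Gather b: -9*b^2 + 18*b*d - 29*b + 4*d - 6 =-9*b^2 + b*(18*d - 29) + 4*d - 6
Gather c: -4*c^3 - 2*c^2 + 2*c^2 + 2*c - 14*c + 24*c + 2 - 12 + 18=-4*c^3 + 12*c + 8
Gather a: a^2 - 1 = a^2 - 1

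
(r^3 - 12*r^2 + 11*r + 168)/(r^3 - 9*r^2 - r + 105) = (r - 8)/(r - 5)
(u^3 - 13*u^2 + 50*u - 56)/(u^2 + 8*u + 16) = (u^3 - 13*u^2 + 50*u - 56)/(u^2 + 8*u + 16)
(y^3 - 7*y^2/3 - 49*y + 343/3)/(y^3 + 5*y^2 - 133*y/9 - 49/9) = 3*(y - 7)/(3*y + 1)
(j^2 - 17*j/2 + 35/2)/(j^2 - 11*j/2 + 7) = (j - 5)/(j - 2)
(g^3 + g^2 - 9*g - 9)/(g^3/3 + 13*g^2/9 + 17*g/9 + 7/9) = 9*(g^2 - 9)/(3*g^2 + 10*g + 7)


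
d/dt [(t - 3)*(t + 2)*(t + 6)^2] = 4*t^3 + 33*t^2 + 36*t - 108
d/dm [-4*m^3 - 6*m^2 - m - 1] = -12*m^2 - 12*m - 1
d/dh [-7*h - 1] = -7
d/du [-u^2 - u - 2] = -2*u - 1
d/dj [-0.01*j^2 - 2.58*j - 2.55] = -0.02*j - 2.58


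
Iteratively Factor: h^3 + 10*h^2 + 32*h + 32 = (h + 2)*(h^2 + 8*h + 16) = (h + 2)*(h + 4)*(h + 4)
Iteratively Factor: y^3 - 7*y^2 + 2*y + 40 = (y - 5)*(y^2 - 2*y - 8) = (y - 5)*(y - 4)*(y + 2)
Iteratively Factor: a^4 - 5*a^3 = (a - 5)*(a^3) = a*(a - 5)*(a^2) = a^2*(a - 5)*(a)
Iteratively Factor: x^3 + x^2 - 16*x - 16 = (x + 1)*(x^2 - 16) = (x - 4)*(x + 1)*(x + 4)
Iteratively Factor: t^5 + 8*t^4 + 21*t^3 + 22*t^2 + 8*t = (t)*(t^4 + 8*t^3 + 21*t^2 + 22*t + 8) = t*(t + 1)*(t^3 + 7*t^2 + 14*t + 8) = t*(t + 1)^2*(t^2 + 6*t + 8) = t*(t + 1)^2*(t + 2)*(t + 4)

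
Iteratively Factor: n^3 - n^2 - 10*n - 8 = (n + 1)*(n^2 - 2*n - 8) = (n + 1)*(n + 2)*(n - 4)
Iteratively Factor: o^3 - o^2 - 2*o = (o + 1)*(o^2 - 2*o) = o*(o + 1)*(o - 2)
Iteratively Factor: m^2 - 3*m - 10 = (m - 5)*(m + 2)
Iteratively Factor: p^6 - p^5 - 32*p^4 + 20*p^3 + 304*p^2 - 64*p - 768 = (p + 3)*(p^5 - 4*p^4 - 20*p^3 + 80*p^2 + 64*p - 256) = (p - 2)*(p + 3)*(p^4 - 2*p^3 - 24*p^2 + 32*p + 128) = (p - 4)*(p - 2)*(p + 3)*(p^3 + 2*p^2 - 16*p - 32) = (p - 4)^2*(p - 2)*(p + 3)*(p^2 + 6*p + 8) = (p - 4)^2*(p - 2)*(p + 3)*(p + 4)*(p + 2)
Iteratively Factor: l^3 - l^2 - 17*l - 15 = (l + 1)*(l^2 - 2*l - 15) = (l + 1)*(l + 3)*(l - 5)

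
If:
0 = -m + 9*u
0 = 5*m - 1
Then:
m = 1/5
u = 1/45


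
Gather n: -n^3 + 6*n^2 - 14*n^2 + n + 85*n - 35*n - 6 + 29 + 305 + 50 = -n^3 - 8*n^2 + 51*n + 378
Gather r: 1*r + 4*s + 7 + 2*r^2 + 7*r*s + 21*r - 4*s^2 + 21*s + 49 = 2*r^2 + r*(7*s + 22) - 4*s^2 + 25*s + 56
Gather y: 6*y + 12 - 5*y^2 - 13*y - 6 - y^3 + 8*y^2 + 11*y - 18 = -y^3 + 3*y^2 + 4*y - 12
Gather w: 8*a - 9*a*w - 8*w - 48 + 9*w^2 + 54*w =8*a + 9*w^2 + w*(46 - 9*a) - 48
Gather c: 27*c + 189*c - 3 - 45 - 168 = 216*c - 216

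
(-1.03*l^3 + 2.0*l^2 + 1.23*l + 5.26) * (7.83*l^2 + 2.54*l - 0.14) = -8.0649*l^5 + 13.0438*l^4 + 14.8551*l^3 + 44.03*l^2 + 13.1882*l - 0.7364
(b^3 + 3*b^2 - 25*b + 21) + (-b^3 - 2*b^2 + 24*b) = b^2 - b + 21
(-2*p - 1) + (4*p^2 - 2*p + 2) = 4*p^2 - 4*p + 1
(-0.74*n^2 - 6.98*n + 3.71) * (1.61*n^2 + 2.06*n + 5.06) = -1.1914*n^4 - 12.7622*n^3 - 12.1501*n^2 - 27.6762*n + 18.7726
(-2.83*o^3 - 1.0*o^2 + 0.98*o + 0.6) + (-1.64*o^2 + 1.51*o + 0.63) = -2.83*o^3 - 2.64*o^2 + 2.49*o + 1.23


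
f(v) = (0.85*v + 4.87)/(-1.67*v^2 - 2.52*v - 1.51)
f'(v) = (0.85*v + 4.87)*(3.34*v + 2.52)/(-1.67*v^2 - 2.52*v - 1.51)^2 + 0.85/(-1.67*v^2 - 2.52*v - 1.51) = (1.4195*v^2 + 16.2658*v + 10.9889)/(2.7889*v^4 + 8.4168*v^3 + 11.3938*v^2 + 7.6104*v + 2.2801)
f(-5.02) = -0.02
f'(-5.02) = -0.04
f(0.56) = -1.55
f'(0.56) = 1.73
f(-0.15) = -4.05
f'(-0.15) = 6.27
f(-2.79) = -0.33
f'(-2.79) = -0.42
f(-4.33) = -0.05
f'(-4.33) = -0.07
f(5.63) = -0.14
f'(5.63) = 0.03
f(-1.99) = -1.02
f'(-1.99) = -1.63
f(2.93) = -0.32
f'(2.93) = 0.13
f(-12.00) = 0.03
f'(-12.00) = 0.00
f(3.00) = -0.31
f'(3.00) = 0.12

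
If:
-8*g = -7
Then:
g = 7/8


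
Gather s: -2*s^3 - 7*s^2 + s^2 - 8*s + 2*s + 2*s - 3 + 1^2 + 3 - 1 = -2*s^3 - 6*s^2 - 4*s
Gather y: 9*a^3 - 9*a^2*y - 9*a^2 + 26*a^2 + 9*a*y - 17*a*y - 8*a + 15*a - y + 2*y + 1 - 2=9*a^3 + 17*a^2 + 7*a + y*(-9*a^2 - 8*a + 1) - 1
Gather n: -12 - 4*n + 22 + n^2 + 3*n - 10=n^2 - n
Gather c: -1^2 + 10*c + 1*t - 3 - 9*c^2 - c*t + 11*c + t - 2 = -9*c^2 + c*(21 - t) + 2*t - 6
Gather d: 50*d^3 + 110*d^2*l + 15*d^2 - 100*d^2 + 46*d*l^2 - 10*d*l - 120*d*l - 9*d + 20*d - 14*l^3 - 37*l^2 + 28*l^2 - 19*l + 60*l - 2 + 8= 50*d^3 + d^2*(110*l - 85) + d*(46*l^2 - 130*l + 11) - 14*l^3 - 9*l^2 + 41*l + 6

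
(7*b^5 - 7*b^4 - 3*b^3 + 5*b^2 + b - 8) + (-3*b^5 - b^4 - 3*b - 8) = 4*b^5 - 8*b^4 - 3*b^3 + 5*b^2 - 2*b - 16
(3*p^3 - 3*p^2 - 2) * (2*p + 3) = 6*p^4 + 3*p^3 - 9*p^2 - 4*p - 6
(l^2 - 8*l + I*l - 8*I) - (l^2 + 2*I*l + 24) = -8*l - I*l - 24 - 8*I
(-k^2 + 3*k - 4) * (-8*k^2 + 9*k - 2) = 8*k^4 - 33*k^3 + 61*k^2 - 42*k + 8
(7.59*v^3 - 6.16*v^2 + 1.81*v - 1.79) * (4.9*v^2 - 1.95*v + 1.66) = 37.191*v^5 - 44.9845*v^4 + 33.4804*v^3 - 22.5261*v^2 + 6.4951*v - 2.9714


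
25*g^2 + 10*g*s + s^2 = (5*g + s)^2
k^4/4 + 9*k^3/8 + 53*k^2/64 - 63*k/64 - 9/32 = (k/4 + 1/2)*(k - 3/4)*(k + 1/4)*(k + 3)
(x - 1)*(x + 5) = x^2 + 4*x - 5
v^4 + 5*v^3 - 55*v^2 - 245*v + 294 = (v - 7)*(v - 1)*(v + 6)*(v + 7)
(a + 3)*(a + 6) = a^2 + 9*a + 18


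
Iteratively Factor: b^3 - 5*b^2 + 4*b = (b)*(b^2 - 5*b + 4) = b*(b - 1)*(b - 4)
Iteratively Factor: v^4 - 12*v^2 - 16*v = (v)*(v^3 - 12*v - 16) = v*(v + 2)*(v^2 - 2*v - 8) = v*(v + 2)^2*(v - 4)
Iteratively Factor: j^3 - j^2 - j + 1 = (j - 1)*(j^2 - 1) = (j - 1)*(j + 1)*(j - 1)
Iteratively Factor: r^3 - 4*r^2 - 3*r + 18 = (r + 2)*(r^2 - 6*r + 9) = (r - 3)*(r + 2)*(r - 3)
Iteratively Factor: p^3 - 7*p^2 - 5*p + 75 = (p + 3)*(p^2 - 10*p + 25) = (p - 5)*(p + 3)*(p - 5)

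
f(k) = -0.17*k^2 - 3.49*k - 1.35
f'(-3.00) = -2.47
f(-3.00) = 7.59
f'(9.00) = -6.55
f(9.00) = -46.53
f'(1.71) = -4.07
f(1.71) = -7.81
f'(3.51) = -4.68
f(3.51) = -15.69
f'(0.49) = -3.66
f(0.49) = -3.10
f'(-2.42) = -2.67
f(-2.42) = 6.10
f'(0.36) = -3.61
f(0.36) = -2.63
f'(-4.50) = -1.96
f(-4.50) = 10.91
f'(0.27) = -3.58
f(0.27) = -2.30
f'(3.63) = -4.72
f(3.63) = -16.26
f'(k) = -0.34*k - 3.49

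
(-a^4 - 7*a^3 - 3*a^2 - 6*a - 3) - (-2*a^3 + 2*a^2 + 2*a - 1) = -a^4 - 5*a^3 - 5*a^2 - 8*a - 2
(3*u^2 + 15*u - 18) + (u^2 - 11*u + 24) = 4*u^2 + 4*u + 6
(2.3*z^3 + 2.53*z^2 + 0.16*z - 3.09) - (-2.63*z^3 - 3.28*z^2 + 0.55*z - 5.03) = 4.93*z^3 + 5.81*z^2 - 0.39*z + 1.94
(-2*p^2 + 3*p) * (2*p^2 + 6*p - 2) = -4*p^4 - 6*p^3 + 22*p^2 - 6*p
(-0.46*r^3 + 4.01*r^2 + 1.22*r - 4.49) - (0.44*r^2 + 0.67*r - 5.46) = -0.46*r^3 + 3.57*r^2 + 0.55*r + 0.97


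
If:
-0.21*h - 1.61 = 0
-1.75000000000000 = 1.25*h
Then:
No Solution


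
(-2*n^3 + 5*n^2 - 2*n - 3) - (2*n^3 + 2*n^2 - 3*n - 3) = -4*n^3 + 3*n^2 + n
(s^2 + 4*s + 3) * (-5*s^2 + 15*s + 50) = -5*s^4 - 5*s^3 + 95*s^2 + 245*s + 150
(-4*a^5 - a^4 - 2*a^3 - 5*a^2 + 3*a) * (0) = 0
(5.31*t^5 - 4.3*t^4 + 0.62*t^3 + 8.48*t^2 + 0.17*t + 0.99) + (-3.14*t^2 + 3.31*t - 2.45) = 5.31*t^5 - 4.3*t^4 + 0.62*t^3 + 5.34*t^2 + 3.48*t - 1.46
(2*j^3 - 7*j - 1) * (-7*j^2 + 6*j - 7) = -14*j^5 + 12*j^4 + 35*j^3 - 35*j^2 + 43*j + 7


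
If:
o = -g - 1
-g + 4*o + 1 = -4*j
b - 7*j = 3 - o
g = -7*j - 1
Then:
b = 3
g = -25/39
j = -2/39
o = -14/39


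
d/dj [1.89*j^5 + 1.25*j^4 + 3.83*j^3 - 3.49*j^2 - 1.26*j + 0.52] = 9.45*j^4 + 5.0*j^3 + 11.49*j^2 - 6.98*j - 1.26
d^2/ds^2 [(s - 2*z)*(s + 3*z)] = 2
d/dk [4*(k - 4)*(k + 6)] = 8*k + 8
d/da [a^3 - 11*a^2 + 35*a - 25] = 3*a^2 - 22*a + 35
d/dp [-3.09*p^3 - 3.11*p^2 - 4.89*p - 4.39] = -9.27*p^2 - 6.22*p - 4.89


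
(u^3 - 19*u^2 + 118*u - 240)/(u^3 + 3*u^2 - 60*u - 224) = (u^2 - 11*u + 30)/(u^2 + 11*u + 28)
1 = 1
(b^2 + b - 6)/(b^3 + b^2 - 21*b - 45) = (b - 2)/(b^2 - 2*b - 15)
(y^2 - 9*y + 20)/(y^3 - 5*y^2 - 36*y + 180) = (y - 4)/(y^2 - 36)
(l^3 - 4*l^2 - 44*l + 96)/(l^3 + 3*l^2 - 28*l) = (l^3 - 4*l^2 - 44*l + 96)/(l*(l^2 + 3*l - 28))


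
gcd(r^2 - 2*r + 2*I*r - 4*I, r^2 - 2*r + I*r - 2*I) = r - 2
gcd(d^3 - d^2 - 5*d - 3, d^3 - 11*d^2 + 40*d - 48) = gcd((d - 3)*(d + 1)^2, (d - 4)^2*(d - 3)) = d - 3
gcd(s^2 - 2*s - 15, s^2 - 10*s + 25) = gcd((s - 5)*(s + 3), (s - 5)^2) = s - 5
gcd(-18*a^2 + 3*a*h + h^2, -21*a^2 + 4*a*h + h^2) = 3*a - h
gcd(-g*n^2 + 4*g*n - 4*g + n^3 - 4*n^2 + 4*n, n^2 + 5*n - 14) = n - 2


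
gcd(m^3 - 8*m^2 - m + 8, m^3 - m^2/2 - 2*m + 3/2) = m - 1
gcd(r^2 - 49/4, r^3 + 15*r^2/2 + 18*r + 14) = r + 7/2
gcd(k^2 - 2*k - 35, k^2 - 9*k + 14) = k - 7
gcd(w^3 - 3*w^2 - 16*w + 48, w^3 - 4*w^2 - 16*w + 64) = w^2 - 16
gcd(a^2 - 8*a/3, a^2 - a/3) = a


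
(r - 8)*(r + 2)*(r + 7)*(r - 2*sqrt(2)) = r^4 - 2*sqrt(2)*r^3 + r^3 - 58*r^2 - 2*sqrt(2)*r^2 - 112*r + 116*sqrt(2)*r + 224*sqrt(2)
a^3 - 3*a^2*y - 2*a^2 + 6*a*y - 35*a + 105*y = (a - 7)*(a + 5)*(a - 3*y)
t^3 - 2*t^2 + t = t*(t - 1)^2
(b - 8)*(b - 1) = b^2 - 9*b + 8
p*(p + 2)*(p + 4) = p^3 + 6*p^2 + 8*p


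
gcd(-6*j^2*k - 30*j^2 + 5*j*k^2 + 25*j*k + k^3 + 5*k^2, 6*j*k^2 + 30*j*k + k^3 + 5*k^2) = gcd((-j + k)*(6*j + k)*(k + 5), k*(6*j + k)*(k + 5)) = 6*j*k + 30*j + k^2 + 5*k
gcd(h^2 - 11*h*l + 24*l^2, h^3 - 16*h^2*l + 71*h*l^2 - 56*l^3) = h - 8*l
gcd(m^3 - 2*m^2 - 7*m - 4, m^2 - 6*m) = 1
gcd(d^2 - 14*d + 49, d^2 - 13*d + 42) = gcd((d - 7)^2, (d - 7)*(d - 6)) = d - 7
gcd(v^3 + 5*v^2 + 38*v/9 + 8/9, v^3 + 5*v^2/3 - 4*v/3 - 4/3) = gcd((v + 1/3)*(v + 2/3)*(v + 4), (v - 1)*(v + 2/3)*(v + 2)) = v + 2/3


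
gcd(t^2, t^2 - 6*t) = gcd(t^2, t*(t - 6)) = t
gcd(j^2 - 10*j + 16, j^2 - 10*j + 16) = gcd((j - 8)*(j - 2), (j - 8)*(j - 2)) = j^2 - 10*j + 16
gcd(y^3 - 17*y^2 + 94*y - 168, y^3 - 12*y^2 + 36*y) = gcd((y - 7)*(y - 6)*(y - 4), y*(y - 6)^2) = y - 6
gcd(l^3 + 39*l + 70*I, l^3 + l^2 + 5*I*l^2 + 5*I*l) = l + 5*I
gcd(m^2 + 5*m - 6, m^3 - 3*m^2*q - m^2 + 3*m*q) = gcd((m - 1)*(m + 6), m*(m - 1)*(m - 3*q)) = m - 1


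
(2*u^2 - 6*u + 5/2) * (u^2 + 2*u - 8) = 2*u^4 - 2*u^3 - 51*u^2/2 + 53*u - 20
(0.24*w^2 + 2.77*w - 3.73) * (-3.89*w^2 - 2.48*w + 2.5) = -0.9336*w^4 - 11.3705*w^3 + 8.2401*w^2 + 16.1754*w - 9.325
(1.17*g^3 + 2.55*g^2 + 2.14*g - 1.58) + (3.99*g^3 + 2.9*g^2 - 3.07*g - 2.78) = 5.16*g^3 + 5.45*g^2 - 0.93*g - 4.36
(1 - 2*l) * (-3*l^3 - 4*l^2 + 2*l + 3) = 6*l^4 + 5*l^3 - 8*l^2 - 4*l + 3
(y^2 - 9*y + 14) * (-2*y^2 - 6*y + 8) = -2*y^4 + 12*y^3 + 34*y^2 - 156*y + 112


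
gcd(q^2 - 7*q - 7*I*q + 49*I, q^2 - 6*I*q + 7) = q - 7*I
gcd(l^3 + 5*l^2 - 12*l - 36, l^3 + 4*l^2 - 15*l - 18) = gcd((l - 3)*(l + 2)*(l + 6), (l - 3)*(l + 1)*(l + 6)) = l^2 + 3*l - 18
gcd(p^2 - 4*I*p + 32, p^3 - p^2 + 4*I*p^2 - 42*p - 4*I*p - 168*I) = p + 4*I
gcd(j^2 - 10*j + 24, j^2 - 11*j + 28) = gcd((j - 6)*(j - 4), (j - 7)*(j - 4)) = j - 4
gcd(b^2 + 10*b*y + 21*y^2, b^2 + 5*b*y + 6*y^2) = b + 3*y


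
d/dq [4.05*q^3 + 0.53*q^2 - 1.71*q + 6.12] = 12.15*q^2 + 1.06*q - 1.71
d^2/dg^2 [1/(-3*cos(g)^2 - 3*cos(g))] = (4*(1 - cos(2*g))^2 - 15*cos(g) + 6*cos(2*g) + 3*cos(3*g) - 18)/(12*(cos(g) + 1)^3*cos(g)^3)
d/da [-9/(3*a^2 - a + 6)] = 9*(6*a - 1)/(3*a^2 - a + 6)^2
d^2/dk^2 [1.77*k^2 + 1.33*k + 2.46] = 3.54000000000000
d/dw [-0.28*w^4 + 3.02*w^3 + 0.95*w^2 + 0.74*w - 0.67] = -1.12*w^3 + 9.06*w^2 + 1.9*w + 0.74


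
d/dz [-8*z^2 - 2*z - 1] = -16*z - 2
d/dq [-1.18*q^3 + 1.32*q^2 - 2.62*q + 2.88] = -3.54*q^2 + 2.64*q - 2.62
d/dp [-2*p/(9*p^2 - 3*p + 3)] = 2*(3*p^2 - 1)/(3*(9*p^4 - 6*p^3 + 7*p^2 - 2*p + 1))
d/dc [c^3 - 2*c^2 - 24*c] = 3*c^2 - 4*c - 24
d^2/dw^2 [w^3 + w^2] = 6*w + 2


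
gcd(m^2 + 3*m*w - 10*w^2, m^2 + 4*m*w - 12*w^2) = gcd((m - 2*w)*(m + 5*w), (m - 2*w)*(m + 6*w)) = -m + 2*w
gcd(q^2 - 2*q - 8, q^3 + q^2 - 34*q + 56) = q - 4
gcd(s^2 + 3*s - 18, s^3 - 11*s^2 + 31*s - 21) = s - 3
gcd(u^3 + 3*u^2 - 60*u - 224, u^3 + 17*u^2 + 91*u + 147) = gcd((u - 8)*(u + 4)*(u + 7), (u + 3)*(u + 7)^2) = u + 7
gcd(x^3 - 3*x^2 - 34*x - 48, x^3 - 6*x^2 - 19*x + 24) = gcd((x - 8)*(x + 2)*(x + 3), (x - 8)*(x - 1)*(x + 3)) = x^2 - 5*x - 24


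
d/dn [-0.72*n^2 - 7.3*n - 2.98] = -1.44*n - 7.3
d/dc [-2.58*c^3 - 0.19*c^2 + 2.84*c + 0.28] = -7.74*c^2 - 0.38*c + 2.84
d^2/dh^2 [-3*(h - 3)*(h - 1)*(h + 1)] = 18 - 18*h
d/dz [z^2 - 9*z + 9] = 2*z - 9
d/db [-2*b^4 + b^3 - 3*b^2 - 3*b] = -8*b^3 + 3*b^2 - 6*b - 3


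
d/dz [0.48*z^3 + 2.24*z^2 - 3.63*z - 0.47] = 1.44*z^2 + 4.48*z - 3.63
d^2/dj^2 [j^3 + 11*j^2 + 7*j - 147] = 6*j + 22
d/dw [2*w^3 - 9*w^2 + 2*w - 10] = 6*w^2 - 18*w + 2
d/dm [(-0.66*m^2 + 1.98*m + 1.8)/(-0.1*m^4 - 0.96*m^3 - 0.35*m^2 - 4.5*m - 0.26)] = (-0.132*m^5 - 0.0395999999999999*m^4 + 4.5216*m^3 + 8.847*m^2 + 1.6032*m + 7.5852)/(0.01*m^8 + 0.192*m^7 + 0.9916*m^6 + 1.572*m^5 + 8.8145*m^4 + 3.6492*m^3 + 20.432*m^2 + 2.34*m + 0.0676)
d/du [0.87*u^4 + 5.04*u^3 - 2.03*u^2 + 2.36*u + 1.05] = 3.48*u^3 + 15.12*u^2 - 4.06*u + 2.36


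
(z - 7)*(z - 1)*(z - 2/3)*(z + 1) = z^4 - 23*z^3/3 + 11*z^2/3 + 23*z/3 - 14/3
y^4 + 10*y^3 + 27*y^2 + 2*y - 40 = (y - 1)*(y + 2)*(y + 4)*(y + 5)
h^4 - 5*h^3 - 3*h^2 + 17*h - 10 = (h - 5)*(h - 1)^2*(h + 2)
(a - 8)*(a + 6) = a^2 - 2*a - 48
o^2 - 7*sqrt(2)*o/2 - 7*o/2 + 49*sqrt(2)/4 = (o - 7/2)*(o - 7*sqrt(2)/2)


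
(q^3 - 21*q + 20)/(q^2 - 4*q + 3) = (q^2 + q - 20)/(q - 3)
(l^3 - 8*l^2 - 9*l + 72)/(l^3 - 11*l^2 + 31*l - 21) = (l^2 - 5*l - 24)/(l^2 - 8*l + 7)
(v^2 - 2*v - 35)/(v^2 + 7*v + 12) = (v^2 - 2*v - 35)/(v^2 + 7*v + 12)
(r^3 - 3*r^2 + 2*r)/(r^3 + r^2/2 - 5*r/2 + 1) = 2*r*(r - 2)/(2*r^2 + 3*r - 2)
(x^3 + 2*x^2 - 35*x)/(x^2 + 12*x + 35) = x*(x - 5)/(x + 5)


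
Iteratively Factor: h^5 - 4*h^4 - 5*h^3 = (h + 1)*(h^4 - 5*h^3) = (h - 5)*(h + 1)*(h^3) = h*(h - 5)*(h + 1)*(h^2) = h^2*(h - 5)*(h + 1)*(h)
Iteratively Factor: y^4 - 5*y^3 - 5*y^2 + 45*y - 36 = (y + 3)*(y^3 - 8*y^2 + 19*y - 12) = (y - 3)*(y + 3)*(y^2 - 5*y + 4) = (y - 4)*(y - 3)*(y + 3)*(y - 1)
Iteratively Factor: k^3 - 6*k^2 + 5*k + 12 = (k - 4)*(k^2 - 2*k - 3) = (k - 4)*(k - 3)*(k + 1)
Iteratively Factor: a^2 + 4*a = (a)*(a + 4)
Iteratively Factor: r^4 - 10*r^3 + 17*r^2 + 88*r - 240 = (r + 3)*(r^3 - 13*r^2 + 56*r - 80) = (r - 4)*(r + 3)*(r^2 - 9*r + 20) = (r - 5)*(r - 4)*(r + 3)*(r - 4)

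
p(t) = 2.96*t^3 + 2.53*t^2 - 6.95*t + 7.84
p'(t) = 8.88*t^2 + 5.06*t - 6.95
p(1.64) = 16.30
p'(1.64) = 25.23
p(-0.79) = 13.45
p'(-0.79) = -5.41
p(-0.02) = 7.98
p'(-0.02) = -7.05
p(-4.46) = -173.44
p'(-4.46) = 147.12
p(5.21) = 458.91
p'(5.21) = 260.45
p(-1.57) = 13.53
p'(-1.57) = 6.99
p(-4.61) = -196.35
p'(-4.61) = 158.44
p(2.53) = 54.39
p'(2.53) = 62.69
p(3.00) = 89.68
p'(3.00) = 88.15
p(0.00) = 7.84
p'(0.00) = -6.95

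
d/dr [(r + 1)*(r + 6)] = 2*r + 7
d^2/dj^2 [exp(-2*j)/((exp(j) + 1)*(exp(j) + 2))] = (16*exp(4*j) + 69*exp(3*j) + 105*exp(2*j) + 66*exp(j) + 16)*exp(-2*j)/(exp(6*j) + 9*exp(5*j) + 33*exp(4*j) + 63*exp(3*j) + 66*exp(2*j) + 36*exp(j) + 8)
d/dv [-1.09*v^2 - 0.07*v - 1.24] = -2.18*v - 0.07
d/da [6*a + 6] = 6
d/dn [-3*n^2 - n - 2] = -6*n - 1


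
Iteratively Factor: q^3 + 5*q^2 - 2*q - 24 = (q - 2)*(q^2 + 7*q + 12) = (q - 2)*(q + 4)*(q + 3)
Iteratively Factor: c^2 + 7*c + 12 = (c + 4)*(c + 3)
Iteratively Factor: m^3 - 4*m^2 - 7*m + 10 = (m - 5)*(m^2 + m - 2) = (m - 5)*(m - 1)*(m + 2)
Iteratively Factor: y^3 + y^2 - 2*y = (y + 2)*(y^2 - y) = y*(y + 2)*(y - 1)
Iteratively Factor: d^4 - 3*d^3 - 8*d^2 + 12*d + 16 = (d - 2)*(d^3 - d^2 - 10*d - 8) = (d - 4)*(d - 2)*(d^2 + 3*d + 2) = (d - 4)*(d - 2)*(d + 2)*(d + 1)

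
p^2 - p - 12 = (p - 4)*(p + 3)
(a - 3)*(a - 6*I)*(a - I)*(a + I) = a^4 - 3*a^3 - 6*I*a^3 + a^2 + 18*I*a^2 - 3*a - 6*I*a + 18*I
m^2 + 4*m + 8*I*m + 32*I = (m + 4)*(m + 8*I)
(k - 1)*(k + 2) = k^2 + k - 2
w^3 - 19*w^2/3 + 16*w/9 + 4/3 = (w - 6)*(w - 2/3)*(w + 1/3)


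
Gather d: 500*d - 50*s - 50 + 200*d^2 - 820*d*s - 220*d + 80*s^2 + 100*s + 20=200*d^2 + d*(280 - 820*s) + 80*s^2 + 50*s - 30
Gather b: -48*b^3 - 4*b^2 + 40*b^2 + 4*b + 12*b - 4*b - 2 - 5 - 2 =-48*b^3 + 36*b^2 + 12*b - 9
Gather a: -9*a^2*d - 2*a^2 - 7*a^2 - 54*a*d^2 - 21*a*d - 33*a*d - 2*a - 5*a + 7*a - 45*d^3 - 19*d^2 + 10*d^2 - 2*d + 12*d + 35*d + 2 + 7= a^2*(-9*d - 9) + a*(-54*d^2 - 54*d) - 45*d^3 - 9*d^2 + 45*d + 9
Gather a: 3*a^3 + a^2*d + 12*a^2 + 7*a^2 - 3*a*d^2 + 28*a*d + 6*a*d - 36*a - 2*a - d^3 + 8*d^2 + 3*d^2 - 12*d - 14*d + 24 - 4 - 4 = 3*a^3 + a^2*(d + 19) + a*(-3*d^2 + 34*d - 38) - d^3 + 11*d^2 - 26*d + 16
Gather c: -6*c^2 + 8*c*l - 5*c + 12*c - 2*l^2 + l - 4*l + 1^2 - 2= -6*c^2 + c*(8*l + 7) - 2*l^2 - 3*l - 1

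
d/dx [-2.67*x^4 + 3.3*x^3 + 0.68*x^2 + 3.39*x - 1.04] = -10.68*x^3 + 9.9*x^2 + 1.36*x + 3.39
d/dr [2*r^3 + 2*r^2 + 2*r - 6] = 6*r^2 + 4*r + 2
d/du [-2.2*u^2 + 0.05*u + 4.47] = 0.05 - 4.4*u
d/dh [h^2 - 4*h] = 2*h - 4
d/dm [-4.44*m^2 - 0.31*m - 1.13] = -8.88*m - 0.31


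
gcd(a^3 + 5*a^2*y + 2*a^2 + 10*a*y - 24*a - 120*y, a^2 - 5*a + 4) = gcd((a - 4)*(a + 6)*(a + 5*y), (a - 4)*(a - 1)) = a - 4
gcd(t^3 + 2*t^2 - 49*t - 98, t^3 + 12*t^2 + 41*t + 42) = t^2 + 9*t + 14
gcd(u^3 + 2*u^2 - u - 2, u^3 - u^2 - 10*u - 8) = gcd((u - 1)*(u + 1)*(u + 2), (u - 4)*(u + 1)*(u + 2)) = u^2 + 3*u + 2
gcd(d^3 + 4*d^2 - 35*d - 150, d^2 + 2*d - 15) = d + 5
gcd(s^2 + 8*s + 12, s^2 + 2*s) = s + 2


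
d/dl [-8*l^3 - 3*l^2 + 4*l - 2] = -24*l^2 - 6*l + 4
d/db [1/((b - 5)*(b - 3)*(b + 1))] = (-(b - 5)*(b - 3) - (b - 5)*(b + 1) - (b - 3)*(b + 1))/((b - 5)^2*(b - 3)^2*(b + 1)^2)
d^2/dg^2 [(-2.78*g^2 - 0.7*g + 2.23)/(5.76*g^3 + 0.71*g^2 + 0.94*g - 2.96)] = (-184.467456*g^6 - 139.34592*g^5 + 960.968448*g^4 - 507.06834*g^3 - 99.081798*g^2 + 228.22674*g - 39.295864)/(191.102976*g^9 + 70.668288*g^8 + 102.27168*g^7 - 271.193833*g^6 - 55.941126*g^5 - 98.754084*g^4 + 140.378008*g^3 + 10.81584*g^2 + 24.707712*g - 25.934336)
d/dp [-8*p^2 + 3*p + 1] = 3 - 16*p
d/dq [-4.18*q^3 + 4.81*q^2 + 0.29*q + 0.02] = -12.54*q^2 + 9.62*q + 0.29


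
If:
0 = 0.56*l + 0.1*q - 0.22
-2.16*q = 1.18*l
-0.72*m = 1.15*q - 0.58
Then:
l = 0.44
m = 1.19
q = -0.24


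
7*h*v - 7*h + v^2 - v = (7*h + v)*(v - 1)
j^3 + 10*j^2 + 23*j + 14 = (j + 1)*(j + 2)*(j + 7)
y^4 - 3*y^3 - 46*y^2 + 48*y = y*(y - 8)*(y - 1)*(y + 6)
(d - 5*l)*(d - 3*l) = d^2 - 8*d*l + 15*l^2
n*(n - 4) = n^2 - 4*n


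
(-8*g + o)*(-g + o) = 8*g^2 - 9*g*o + o^2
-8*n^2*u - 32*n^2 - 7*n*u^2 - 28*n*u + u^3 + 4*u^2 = (-8*n + u)*(n + u)*(u + 4)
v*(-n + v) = -n*v + v^2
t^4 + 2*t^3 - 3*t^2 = t^2*(t - 1)*(t + 3)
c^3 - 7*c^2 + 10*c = c*(c - 5)*(c - 2)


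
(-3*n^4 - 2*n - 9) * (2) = -6*n^4 - 4*n - 18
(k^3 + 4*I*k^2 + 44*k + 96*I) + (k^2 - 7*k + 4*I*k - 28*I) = k^3 + k^2 + 4*I*k^2 + 37*k + 4*I*k + 68*I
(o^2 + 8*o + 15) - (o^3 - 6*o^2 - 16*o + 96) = -o^3 + 7*o^2 + 24*o - 81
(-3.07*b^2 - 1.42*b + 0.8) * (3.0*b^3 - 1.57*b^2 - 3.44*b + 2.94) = -9.21*b^5 + 0.5599*b^4 + 15.1902*b^3 - 5.397*b^2 - 6.9268*b + 2.352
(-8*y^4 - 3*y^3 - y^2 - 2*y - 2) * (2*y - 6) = -16*y^5 + 42*y^4 + 16*y^3 + 2*y^2 + 8*y + 12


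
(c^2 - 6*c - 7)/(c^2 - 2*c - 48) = (-c^2 + 6*c + 7)/(-c^2 + 2*c + 48)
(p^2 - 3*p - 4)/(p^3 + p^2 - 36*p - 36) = (p - 4)/(p^2 - 36)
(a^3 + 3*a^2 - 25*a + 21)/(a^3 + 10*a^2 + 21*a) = (a^2 - 4*a + 3)/(a*(a + 3))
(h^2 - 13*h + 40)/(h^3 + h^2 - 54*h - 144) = (h - 5)/(h^2 + 9*h + 18)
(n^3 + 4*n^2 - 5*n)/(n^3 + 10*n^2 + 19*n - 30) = n/(n + 6)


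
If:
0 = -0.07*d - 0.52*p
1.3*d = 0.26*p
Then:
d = 0.00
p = 0.00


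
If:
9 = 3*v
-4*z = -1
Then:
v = 3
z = 1/4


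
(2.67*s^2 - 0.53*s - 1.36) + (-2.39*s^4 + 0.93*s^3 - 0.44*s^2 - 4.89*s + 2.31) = -2.39*s^4 + 0.93*s^3 + 2.23*s^2 - 5.42*s + 0.95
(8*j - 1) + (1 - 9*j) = -j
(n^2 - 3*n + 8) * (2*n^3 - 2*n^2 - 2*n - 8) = 2*n^5 - 8*n^4 + 20*n^3 - 18*n^2 + 8*n - 64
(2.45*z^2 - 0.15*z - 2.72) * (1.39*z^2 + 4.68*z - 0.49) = 3.4055*z^4 + 11.2575*z^3 - 5.6833*z^2 - 12.6561*z + 1.3328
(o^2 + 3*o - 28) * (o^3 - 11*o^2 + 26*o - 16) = o^5 - 8*o^4 - 35*o^3 + 370*o^2 - 776*o + 448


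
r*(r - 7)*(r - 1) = r^3 - 8*r^2 + 7*r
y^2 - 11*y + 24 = (y - 8)*(y - 3)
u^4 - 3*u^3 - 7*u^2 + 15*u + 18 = (u - 3)^2*(u + 1)*(u + 2)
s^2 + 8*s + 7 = (s + 1)*(s + 7)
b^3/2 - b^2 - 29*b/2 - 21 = (b/2 + 1)*(b - 7)*(b + 3)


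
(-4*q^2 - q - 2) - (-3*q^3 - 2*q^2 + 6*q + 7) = 3*q^3 - 2*q^2 - 7*q - 9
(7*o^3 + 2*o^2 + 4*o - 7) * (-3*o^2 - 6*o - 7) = -21*o^5 - 48*o^4 - 73*o^3 - 17*o^2 + 14*o + 49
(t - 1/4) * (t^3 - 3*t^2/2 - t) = t^4 - 7*t^3/4 - 5*t^2/8 + t/4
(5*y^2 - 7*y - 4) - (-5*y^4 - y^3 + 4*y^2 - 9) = 5*y^4 + y^3 + y^2 - 7*y + 5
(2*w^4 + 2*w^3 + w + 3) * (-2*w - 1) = -4*w^5 - 6*w^4 - 2*w^3 - 2*w^2 - 7*w - 3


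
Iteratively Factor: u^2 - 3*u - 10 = (u + 2)*(u - 5)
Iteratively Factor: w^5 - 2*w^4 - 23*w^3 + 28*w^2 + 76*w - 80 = (w - 1)*(w^4 - w^3 - 24*w^2 + 4*w + 80) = (w - 5)*(w - 1)*(w^3 + 4*w^2 - 4*w - 16) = (w - 5)*(w - 1)*(w + 4)*(w^2 - 4) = (w - 5)*(w - 1)*(w + 2)*(w + 4)*(w - 2)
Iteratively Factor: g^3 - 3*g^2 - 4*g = (g + 1)*(g^2 - 4*g) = (g - 4)*(g + 1)*(g)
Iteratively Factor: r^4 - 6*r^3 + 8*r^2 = (r)*(r^3 - 6*r^2 + 8*r) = r^2*(r^2 - 6*r + 8) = r^2*(r - 4)*(r - 2)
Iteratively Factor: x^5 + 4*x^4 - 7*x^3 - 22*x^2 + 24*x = (x - 1)*(x^4 + 5*x^3 - 2*x^2 - 24*x) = x*(x - 1)*(x^3 + 5*x^2 - 2*x - 24) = x*(x - 1)*(x + 3)*(x^2 + 2*x - 8) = x*(x - 1)*(x + 3)*(x + 4)*(x - 2)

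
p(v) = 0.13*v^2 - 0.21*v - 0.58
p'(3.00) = 0.57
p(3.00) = -0.04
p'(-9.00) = -2.55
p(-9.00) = 11.84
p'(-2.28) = -0.80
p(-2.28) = 0.57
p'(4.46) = 0.95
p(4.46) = 1.07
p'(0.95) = 0.04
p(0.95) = -0.66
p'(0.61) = -0.05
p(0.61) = -0.66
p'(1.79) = 0.26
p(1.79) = -0.54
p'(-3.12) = -1.02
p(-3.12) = 1.34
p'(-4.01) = -1.25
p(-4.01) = 2.35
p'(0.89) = 0.02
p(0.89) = -0.66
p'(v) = 0.26*v - 0.21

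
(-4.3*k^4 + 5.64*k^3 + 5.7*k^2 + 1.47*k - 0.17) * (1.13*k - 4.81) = -4.859*k^5 + 27.0562*k^4 - 20.6874*k^3 - 25.7559*k^2 - 7.2628*k + 0.8177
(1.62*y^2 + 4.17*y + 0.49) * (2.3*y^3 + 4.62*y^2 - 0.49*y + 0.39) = 3.726*y^5 + 17.0754*y^4 + 19.5986*y^3 + 0.8523*y^2 + 1.3862*y + 0.1911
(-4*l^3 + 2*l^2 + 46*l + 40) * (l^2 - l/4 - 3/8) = -4*l^5 + 3*l^4 + 47*l^3 + 111*l^2/4 - 109*l/4 - 15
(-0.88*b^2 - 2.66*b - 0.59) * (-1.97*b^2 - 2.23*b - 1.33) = 1.7336*b^4 + 7.2026*b^3 + 8.2645*b^2 + 4.8535*b + 0.7847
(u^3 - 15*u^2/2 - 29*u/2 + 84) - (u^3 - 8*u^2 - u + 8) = u^2/2 - 27*u/2 + 76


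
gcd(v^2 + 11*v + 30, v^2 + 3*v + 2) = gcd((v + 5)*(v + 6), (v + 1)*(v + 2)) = 1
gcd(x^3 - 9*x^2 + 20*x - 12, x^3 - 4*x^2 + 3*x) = x - 1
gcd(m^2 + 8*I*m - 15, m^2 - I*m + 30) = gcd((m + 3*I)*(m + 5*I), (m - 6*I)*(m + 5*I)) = m + 5*I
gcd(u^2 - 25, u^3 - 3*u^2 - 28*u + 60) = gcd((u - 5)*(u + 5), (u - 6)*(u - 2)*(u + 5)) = u + 5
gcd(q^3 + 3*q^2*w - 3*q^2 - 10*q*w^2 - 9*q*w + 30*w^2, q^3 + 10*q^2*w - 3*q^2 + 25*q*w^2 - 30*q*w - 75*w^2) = q^2 + 5*q*w - 3*q - 15*w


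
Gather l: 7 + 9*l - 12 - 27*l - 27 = -18*l - 32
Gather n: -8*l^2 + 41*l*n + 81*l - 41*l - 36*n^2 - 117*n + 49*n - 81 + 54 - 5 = -8*l^2 + 40*l - 36*n^2 + n*(41*l - 68) - 32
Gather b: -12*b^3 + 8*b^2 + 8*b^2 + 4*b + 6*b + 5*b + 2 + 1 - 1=-12*b^3 + 16*b^2 + 15*b + 2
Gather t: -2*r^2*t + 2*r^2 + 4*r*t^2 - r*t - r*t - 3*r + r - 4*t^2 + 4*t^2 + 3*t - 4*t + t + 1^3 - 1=2*r^2 + 4*r*t^2 - 2*r + t*(-2*r^2 - 2*r)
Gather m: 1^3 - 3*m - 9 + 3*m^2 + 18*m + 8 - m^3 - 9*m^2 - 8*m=-m^3 - 6*m^2 + 7*m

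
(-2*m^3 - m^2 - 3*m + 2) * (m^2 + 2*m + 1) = -2*m^5 - 5*m^4 - 7*m^3 - 5*m^2 + m + 2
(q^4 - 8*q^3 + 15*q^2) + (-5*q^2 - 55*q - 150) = q^4 - 8*q^3 + 10*q^2 - 55*q - 150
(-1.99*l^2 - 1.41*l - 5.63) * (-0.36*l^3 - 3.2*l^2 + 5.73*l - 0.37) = 0.7164*l^5 + 6.8756*l^4 - 4.8639*l^3 + 10.673*l^2 - 31.7382*l + 2.0831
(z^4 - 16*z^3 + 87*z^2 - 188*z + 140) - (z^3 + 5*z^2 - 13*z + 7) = z^4 - 17*z^3 + 82*z^2 - 175*z + 133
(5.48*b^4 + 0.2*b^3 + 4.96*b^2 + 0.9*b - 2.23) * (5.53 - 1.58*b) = -8.6584*b^5 + 29.9884*b^4 - 6.7308*b^3 + 26.0068*b^2 + 8.5004*b - 12.3319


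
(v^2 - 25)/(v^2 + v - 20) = (v - 5)/(v - 4)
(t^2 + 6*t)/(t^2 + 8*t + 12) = t/(t + 2)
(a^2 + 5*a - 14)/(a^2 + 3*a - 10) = (a + 7)/(a + 5)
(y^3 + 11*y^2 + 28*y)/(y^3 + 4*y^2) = (y + 7)/y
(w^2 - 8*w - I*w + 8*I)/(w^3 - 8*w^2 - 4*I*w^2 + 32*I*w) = (w - I)/(w*(w - 4*I))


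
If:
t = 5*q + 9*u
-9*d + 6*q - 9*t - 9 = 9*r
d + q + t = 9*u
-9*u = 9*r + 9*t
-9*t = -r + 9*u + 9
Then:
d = -981/925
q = 327/1850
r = 9/10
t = -267/370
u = -33/185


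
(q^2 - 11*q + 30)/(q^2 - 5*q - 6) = (q - 5)/(q + 1)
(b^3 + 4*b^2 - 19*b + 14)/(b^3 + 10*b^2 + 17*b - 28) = (b - 2)/(b + 4)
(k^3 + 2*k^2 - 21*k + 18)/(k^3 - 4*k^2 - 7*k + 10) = (k^2 + 3*k - 18)/(k^2 - 3*k - 10)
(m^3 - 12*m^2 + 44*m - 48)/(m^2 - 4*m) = m - 8 + 12/m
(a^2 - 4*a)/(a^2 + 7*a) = (a - 4)/(a + 7)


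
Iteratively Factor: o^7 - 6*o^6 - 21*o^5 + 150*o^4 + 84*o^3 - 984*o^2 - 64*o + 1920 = (o - 3)*(o^6 - 3*o^5 - 30*o^4 + 60*o^3 + 264*o^2 - 192*o - 640) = (o - 4)*(o - 3)*(o^5 + o^4 - 26*o^3 - 44*o^2 + 88*o + 160) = (o - 4)*(o - 3)*(o + 2)*(o^4 - o^3 - 24*o^2 + 4*o + 80) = (o - 4)*(o - 3)*(o - 2)*(o + 2)*(o^3 + o^2 - 22*o - 40) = (o - 5)*(o - 4)*(o - 3)*(o - 2)*(o + 2)*(o^2 + 6*o + 8) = (o - 5)*(o - 4)*(o - 3)*(o - 2)*(o + 2)*(o + 4)*(o + 2)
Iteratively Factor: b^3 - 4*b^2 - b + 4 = (b - 1)*(b^2 - 3*b - 4) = (b - 4)*(b - 1)*(b + 1)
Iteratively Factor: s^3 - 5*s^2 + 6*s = (s)*(s^2 - 5*s + 6) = s*(s - 2)*(s - 3)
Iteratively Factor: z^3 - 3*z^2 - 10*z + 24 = (z + 3)*(z^2 - 6*z + 8) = (z - 4)*(z + 3)*(z - 2)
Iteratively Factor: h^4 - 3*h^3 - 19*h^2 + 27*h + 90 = (h + 2)*(h^3 - 5*h^2 - 9*h + 45) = (h - 3)*(h + 2)*(h^2 - 2*h - 15) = (h - 3)*(h + 2)*(h + 3)*(h - 5)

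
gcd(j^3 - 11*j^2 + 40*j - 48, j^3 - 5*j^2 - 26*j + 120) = j - 4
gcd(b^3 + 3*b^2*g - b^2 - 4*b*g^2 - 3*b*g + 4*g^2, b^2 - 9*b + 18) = 1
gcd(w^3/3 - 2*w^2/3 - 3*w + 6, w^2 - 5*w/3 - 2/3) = w - 2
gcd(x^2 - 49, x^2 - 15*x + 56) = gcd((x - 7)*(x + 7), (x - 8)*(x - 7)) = x - 7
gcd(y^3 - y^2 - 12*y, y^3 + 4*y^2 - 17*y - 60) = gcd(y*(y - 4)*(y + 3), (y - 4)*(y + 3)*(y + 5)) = y^2 - y - 12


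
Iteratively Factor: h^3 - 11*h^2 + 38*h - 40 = (h - 4)*(h^2 - 7*h + 10) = (h - 4)*(h - 2)*(h - 5)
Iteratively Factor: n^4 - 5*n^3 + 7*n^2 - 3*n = (n - 1)*(n^3 - 4*n^2 + 3*n) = n*(n - 1)*(n^2 - 4*n + 3) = n*(n - 1)^2*(n - 3)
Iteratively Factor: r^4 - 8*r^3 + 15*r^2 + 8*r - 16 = (r - 4)*(r^3 - 4*r^2 - r + 4) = (r - 4)^2*(r^2 - 1) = (r - 4)^2*(r - 1)*(r + 1)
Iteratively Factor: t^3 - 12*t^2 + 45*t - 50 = (t - 2)*(t^2 - 10*t + 25) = (t - 5)*(t - 2)*(t - 5)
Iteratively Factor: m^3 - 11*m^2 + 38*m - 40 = (m - 5)*(m^2 - 6*m + 8) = (m - 5)*(m - 4)*(m - 2)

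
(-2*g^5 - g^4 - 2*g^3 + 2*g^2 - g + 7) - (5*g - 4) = -2*g^5 - g^4 - 2*g^3 + 2*g^2 - 6*g + 11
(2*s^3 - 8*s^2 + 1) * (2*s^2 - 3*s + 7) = 4*s^5 - 22*s^4 + 38*s^3 - 54*s^2 - 3*s + 7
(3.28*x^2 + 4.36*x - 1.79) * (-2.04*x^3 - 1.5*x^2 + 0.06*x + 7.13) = -6.6912*x^5 - 13.8144*x^4 - 2.6916*x^3 + 26.333*x^2 + 30.9794*x - 12.7627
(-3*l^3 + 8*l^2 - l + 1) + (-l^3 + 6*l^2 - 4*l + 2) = -4*l^3 + 14*l^2 - 5*l + 3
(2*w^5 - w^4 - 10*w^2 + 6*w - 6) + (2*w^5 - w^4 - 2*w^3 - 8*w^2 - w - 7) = 4*w^5 - 2*w^4 - 2*w^3 - 18*w^2 + 5*w - 13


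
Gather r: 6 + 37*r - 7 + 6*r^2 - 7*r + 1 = 6*r^2 + 30*r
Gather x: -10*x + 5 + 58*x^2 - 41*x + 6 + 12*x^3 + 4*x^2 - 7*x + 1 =12*x^3 + 62*x^2 - 58*x + 12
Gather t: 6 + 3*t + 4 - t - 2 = 2*t + 8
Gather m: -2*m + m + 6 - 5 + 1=2 - m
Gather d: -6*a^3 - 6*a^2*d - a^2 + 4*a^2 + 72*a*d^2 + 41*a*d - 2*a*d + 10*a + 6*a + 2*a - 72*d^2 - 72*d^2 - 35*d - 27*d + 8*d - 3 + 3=-6*a^3 + 3*a^2 + 18*a + d^2*(72*a - 144) + d*(-6*a^2 + 39*a - 54)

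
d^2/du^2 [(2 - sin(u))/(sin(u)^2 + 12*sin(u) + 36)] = (sin(u)^3 - 32*sin(u)^2 + 58*sin(u) + 36)/(sin(u) + 6)^4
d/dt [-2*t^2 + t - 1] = 1 - 4*t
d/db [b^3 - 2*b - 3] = 3*b^2 - 2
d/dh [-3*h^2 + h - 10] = 1 - 6*h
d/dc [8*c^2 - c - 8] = 16*c - 1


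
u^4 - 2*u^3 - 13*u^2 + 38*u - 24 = (u - 3)*(u - 2)*(u - 1)*(u + 4)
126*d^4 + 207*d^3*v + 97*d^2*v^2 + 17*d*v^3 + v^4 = (d + v)*(3*d + v)*(6*d + v)*(7*d + v)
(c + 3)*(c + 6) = c^2 + 9*c + 18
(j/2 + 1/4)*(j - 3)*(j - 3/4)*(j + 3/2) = j^4/2 - 7*j^3/8 - 9*j^2/4 + 27*j/32 + 27/32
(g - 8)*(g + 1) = g^2 - 7*g - 8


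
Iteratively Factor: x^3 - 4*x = (x)*(x^2 - 4) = x*(x - 2)*(x + 2)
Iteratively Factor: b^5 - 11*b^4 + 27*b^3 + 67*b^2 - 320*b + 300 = (b - 5)*(b^4 - 6*b^3 - 3*b^2 + 52*b - 60) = (b - 5)*(b - 2)*(b^3 - 4*b^2 - 11*b + 30) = (b - 5)*(b - 2)^2*(b^2 - 2*b - 15) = (b - 5)^2*(b - 2)^2*(b + 3)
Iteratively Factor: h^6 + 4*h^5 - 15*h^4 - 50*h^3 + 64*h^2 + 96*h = (h - 2)*(h^5 + 6*h^4 - 3*h^3 - 56*h^2 - 48*h) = (h - 2)*(h + 1)*(h^4 + 5*h^3 - 8*h^2 - 48*h) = (h - 3)*(h - 2)*(h + 1)*(h^3 + 8*h^2 + 16*h) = h*(h - 3)*(h - 2)*(h + 1)*(h^2 + 8*h + 16) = h*(h - 3)*(h - 2)*(h + 1)*(h + 4)*(h + 4)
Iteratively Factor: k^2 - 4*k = (k)*(k - 4)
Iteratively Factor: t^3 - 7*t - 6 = (t + 1)*(t^2 - t - 6) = (t - 3)*(t + 1)*(t + 2)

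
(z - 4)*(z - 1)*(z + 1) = z^3 - 4*z^2 - z + 4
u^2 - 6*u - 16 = (u - 8)*(u + 2)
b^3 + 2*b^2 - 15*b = b*(b - 3)*(b + 5)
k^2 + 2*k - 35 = (k - 5)*(k + 7)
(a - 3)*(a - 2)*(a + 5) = a^3 - 19*a + 30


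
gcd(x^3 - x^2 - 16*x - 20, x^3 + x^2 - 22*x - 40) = x^2 - 3*x - 10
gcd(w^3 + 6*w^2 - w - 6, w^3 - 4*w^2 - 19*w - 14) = w + 1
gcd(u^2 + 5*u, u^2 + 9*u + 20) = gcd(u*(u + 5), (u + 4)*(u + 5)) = u + 5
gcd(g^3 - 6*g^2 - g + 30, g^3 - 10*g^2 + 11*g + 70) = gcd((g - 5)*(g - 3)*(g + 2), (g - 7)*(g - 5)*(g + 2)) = g^2 - 3*g - 10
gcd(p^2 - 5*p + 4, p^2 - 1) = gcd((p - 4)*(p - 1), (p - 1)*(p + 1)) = p - 1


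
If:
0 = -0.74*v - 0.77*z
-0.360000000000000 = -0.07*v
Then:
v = 5.14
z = -4.94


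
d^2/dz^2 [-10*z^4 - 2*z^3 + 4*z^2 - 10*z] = -120*z^2 - 12*z + 8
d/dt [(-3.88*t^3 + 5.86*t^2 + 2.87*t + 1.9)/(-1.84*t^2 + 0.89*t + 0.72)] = (7.1392*t^4 - 6.9064*t^3 + 2.1154*t^2 + 15.4304*t + 0.3754)/(3.3856*t^4 - 3.2752*t^3 - 1.8575*t^2 + 1.2816*t + 0.5184)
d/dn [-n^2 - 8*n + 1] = -2*n - 8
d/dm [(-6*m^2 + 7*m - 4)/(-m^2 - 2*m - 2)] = (19*m^2 + 16*m - 22)/(m^4 + 4*m^3 + 8*m^2 + 8*m + 4)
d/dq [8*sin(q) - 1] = 8*cos(q)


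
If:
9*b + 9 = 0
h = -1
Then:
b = -1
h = -1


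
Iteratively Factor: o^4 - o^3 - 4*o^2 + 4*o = (o - 1)*(o^3 - 4*o) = (o - 2)*(o - 1)*(o^2 + 2*o) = o*(o - 2)*(o - 1)*(o + 2)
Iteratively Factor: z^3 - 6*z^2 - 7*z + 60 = (z - 4)*(z^2 - 2*z - 15) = (z - 4)*(z + 3)*(z - 5)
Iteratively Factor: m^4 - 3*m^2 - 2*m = (m)*(m^3 - 3*m - 2) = m*(m + 1)*(m^2 - m - 2) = m*(m - 2)*(m + 1)*(m + 1)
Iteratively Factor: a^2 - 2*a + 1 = (a - 1)*(a - 1)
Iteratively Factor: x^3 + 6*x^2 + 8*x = (x + 2)*(x^2 + 4*x) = x*(x + 2)*(x + 4)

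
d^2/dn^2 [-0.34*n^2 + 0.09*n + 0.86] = -0.680000000000000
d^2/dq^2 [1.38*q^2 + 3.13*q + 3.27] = 2.76000000000000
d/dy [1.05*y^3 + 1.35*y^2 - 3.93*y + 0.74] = 3.15*y^2 + 2.7*y - 3.93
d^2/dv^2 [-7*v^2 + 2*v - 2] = -14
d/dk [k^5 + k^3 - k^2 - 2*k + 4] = 5*k^4 + 3*k^2 - 2*k - 2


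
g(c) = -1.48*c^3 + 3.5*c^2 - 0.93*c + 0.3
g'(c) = -4.44*c^2 + 7.0*c - 0.93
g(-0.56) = 2.18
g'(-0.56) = -6.24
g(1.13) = 1.58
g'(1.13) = 1.31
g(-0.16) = 0.54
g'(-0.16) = -2.16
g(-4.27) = 183.31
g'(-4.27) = -111.77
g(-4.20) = 175.60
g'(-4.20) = -108.65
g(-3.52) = 111.49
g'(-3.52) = -80.58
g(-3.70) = 126.62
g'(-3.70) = -87.61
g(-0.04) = 0.34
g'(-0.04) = -1.22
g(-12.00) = 3072.90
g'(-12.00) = -724.29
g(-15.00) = 5796.75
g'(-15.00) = -1104.93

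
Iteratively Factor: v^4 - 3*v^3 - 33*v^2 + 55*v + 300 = (v + 3)*(v^3 - 6*v^2 - 15*v + 100) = (v - 5)*(v + 3)*(v^2 - v - 20) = (v - 5)^2*(v + 3)*(v + 4)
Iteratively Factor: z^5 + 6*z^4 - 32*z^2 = (z + 4)*(z^4 + 2*z^3 - 8*z^2) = z*(z + 4)*(z^3 + 2*z^2 - 8*z) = z*(z - 2)*(z + 4)*(z^2 + 4*z) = z*(z - 2)*(z + 4)^2*(z)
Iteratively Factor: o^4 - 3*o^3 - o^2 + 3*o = (o - 3)*(o^3 - o) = o*(o - 3)*(o^2 - 1) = o*(o - 3)*(o - 1)*(o + 1)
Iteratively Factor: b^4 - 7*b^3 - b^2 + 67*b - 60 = (b - 5)*(b^3 - 2*b^2 - 11*b + 12) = (b - 5)*(b - 1)*(b^2 - b - 12) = (b - 5)*(b - 1)*(b + 3)*(b - 4)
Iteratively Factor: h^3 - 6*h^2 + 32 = (h + 2)*(h^2 - 8*h + 16) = (h - 4)*(h + 2)*(h - 4)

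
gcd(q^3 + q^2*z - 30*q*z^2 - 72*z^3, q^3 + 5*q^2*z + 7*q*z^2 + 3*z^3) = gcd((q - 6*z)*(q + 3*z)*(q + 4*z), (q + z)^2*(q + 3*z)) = q + 3*z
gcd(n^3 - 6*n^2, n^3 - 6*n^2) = n^3 - 6*n^2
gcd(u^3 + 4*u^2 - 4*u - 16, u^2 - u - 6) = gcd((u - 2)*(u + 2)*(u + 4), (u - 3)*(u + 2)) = u + 2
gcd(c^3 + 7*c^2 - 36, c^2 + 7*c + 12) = c + 3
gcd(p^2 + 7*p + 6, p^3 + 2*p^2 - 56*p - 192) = p + 6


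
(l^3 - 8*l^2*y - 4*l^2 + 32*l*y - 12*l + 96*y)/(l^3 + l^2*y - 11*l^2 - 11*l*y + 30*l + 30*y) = (l^2 - 8*l*y + 2*l - 16*y)/(l^2 + l*y - 5*l - 5*y)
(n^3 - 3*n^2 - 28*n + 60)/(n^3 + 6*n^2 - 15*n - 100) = (n^2 - 8*n + 12)/(n^2 + n - 20)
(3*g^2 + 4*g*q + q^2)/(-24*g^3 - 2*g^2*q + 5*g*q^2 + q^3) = (g + q)/(-8*g^2 + 2*g*q + q^2)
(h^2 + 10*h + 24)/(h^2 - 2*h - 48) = (h + 4)/(h - 8)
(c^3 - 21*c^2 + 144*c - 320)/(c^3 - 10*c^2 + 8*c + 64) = (c^2 - 13*c + 40)/(c^2 - 2*c - 8)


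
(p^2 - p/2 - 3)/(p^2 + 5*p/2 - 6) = (2*p^2 - p - 6)/(2*p^2 + 5*p - 12)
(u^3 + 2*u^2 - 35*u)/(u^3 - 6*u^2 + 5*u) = (u + 7)/(u - 1)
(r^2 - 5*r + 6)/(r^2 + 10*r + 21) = (r^2 - 5*r + 6)/(r^2 + 10*r + 21)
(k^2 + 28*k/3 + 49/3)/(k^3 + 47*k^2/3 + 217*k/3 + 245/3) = (3*k + 7)/(3*k^2 + 26*k + 35)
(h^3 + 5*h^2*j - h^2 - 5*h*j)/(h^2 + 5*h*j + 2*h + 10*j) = h*(h - 1)/(h + 2)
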